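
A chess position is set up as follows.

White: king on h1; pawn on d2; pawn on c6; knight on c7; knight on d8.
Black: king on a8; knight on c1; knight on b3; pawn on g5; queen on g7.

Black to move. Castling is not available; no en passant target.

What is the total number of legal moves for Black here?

Black to move; king on a8.
In check: yes, from the white knight on c7.
Legal moves: Kb8, Ka7, Qxc7.
Count: 3.

3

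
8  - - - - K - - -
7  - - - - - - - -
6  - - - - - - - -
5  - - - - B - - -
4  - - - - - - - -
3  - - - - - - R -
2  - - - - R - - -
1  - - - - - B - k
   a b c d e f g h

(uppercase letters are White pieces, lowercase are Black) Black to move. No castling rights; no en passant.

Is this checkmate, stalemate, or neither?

Black to move; black king on h1.
In check: no.
King squares — g1: attacked by Rg3; g2: attacked by Bf1; h2: attacked by Re2.
Legal moves for Black: none.
Not in check and no legal moves → stalemate.

stalemate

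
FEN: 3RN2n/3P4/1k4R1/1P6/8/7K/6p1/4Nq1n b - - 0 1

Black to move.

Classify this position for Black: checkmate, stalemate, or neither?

neither

Black to move; black king on b6.
In check: yes, from the white rook on g6.
King squares — a5: available; b5: available; c5: available; a6: attacked by Pb5; c6: attacked by Pb5; a7: available; b7: available; c7: attacked by Ne8.
Legal moves for Black: Kb7, Ka7, Kc5, Kxb5, Ka5, Nxg6, Qf6.
Black is in check but has 7 legal moves → neither.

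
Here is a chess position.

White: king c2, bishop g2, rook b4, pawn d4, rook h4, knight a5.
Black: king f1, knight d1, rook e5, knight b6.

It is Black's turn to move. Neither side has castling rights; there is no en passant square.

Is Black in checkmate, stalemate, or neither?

neither

Black to move; black king on f1.
In check: yes, from the white bishop on g2.
King squares — e1: available; g1: available; e2: available; f2: available; g2: available.
Legal moves for Black: Kxg2, Kf2, Ke2, Kg1, Ke1.
Black is in check but has 5 legal moves → neither.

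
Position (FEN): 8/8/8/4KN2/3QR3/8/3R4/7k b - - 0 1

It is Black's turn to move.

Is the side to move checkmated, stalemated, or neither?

stalemate

Black to move; black king on h1.
In check: no.
King squares — g1: attacked by Qd4; g2: attacked by Rd2; h2: attacked by Rd2.
Legal moves for Black: none.
Not in check and no legal moves → stalemate.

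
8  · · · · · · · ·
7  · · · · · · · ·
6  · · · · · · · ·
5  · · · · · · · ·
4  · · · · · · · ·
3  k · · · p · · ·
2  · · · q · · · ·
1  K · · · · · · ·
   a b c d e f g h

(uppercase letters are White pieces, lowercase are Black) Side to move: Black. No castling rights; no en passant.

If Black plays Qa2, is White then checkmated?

yes

After Qa2: white king on a1; in check: yes, from the black queen on a2.
King squares — b1: attacked by Qa2; a2: attacked by Ka3; b2: attacked by Qa2.
White has no legal moves → checkmate.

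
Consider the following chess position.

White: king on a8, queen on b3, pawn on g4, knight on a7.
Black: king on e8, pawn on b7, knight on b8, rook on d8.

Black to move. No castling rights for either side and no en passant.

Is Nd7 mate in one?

no

After Nd7: white king on a8; in check: yes, from the black rook on d8.
White has 2 legal replies: Kxb7, Nc8.
In check but a legal move exists → not checkmate.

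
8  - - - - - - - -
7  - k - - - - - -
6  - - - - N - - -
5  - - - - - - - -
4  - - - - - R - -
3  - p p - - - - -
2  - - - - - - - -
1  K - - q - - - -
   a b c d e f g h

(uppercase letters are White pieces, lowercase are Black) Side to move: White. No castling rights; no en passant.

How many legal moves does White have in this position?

0

White to move; king on a1.
In check: yes, from the black queen on d1.
Legal moves: none.
Count: 0.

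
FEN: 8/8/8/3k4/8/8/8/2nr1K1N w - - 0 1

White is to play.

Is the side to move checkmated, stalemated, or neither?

White to move; white king on f1.
In check: yes, from the black rook on d1.
Legal moves for White: Kg2, Kf2.
White is in check but has 2 legal moves → neither.

neither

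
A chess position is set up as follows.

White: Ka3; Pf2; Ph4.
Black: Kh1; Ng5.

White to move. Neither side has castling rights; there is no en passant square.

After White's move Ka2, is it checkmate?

After Ka2: black king on h1; in check: no.
Black is not in check, so this cannot be checkmate.

no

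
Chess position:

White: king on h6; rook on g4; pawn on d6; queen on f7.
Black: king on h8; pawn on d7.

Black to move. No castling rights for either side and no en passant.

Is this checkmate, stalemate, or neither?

stalemate

Black to move; black king on h8.
In check: no.
King squares — g7: attacked by Rg4; h7: attacked by Kh6; g8: attacked by Rg4.
Legal moves for Black: none.
Not in check and no legal moves → stalemate.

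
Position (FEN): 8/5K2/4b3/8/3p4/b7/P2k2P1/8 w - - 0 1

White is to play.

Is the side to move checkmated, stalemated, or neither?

neither

White to move; white king on f7.
In check: yes, from the black bishop on e6.
Legal moves for White: Ke8, Kg7, Kg6, Kf6, Kxe6.
White is in check but has 5 legal moves → neither.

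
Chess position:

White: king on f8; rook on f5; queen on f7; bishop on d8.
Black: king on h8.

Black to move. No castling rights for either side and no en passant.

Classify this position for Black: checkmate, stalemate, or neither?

Black to move; black king on h8.
In check: no.
King squares — g7: attacked by Qf7; h7: attacked by Qf7; g8: attacked by Qf7.
Legal moves for Black: none.
Not in check and no legal moves → stalemate.

stalemate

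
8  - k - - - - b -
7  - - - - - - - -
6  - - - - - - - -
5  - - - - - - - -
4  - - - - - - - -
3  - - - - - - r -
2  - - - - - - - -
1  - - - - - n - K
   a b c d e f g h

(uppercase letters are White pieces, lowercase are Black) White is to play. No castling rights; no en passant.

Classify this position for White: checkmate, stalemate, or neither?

White to move; white king on h1.
In check: no.
King squares — g1: attacked by Rg3; g2: attacked by Rg3; h2: attacked by Nf1.
Legal moves for White: none.
Not in check and no legal moves → stalemate.

stalemate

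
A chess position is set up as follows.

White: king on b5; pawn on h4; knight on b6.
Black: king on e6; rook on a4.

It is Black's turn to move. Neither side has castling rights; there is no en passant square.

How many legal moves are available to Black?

20

Black to move; king on e6.
In check: no.
Legal moves: Kf7, Ke7, Kf6, Kd6, Kf5, Ke5, Ra8, Ra7, Ra6, Ra5+, Rxh4, Rg4, Rf4, Re4, Rd4, Rc4, Rb4+, Ra3, Ra2, Ra1.
Count: 20.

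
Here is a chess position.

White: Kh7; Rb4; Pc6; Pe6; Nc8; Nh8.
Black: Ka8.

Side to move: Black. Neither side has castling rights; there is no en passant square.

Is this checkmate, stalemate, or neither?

Black to move; black king on a8.
In check: no.
King squares — a7: attacked by Nc8; b7: attacked by Rb4; b8: attacked by Rb4.
Legal moves for Black: none.
Not in check and no legal moves → stalemate.

stalemate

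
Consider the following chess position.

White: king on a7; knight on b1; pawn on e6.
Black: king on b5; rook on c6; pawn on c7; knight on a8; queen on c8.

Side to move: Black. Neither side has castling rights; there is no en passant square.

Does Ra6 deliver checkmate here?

yes

After Ra6: white king on a7; in check: yes, from the black rook on a6.
King squares — a6: attacked by Kb5; b6: attacked by Kb5; b7: attacked by Qc8; a8: attacked by Ra6; b8: attacked by Qc8.
White has no legal moves → checkmate.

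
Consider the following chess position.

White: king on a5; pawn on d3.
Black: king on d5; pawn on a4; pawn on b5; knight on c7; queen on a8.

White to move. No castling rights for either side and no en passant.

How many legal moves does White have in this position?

2

White to move; king on a5.
In check: yes, from the black queen on a8.
Legal moves: Kb6, Kb4.
Count: 2.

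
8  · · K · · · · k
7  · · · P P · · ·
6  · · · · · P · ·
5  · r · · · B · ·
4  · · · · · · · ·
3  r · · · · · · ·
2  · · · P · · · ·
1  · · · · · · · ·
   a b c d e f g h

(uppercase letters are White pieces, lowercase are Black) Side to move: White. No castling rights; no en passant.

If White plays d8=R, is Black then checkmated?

After d8=R: black king on h8; in check: yes, from the white rook on d8.
King squares — g7: attacked by Pf6; h7: attacked by Bf5; g8: attacked by Rd8.
Black has no legal moves → checkmate.

yes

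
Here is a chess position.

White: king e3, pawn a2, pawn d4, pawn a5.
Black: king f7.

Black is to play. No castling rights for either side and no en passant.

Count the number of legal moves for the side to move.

Black to move; king on f7.
In check: no.
Legal moves: Kg8, Kf8, Ke8, Kg7, Ke7, Kg6, Kf6, Ke6.
Count: 8.

8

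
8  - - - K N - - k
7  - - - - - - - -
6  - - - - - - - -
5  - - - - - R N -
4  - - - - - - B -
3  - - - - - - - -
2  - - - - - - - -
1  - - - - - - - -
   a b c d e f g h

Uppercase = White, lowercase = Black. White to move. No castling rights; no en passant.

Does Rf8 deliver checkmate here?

After Rf8: black king on h8; in check: yes, from the white rook on f8.
King squares — g7: attacked by Ne8; h7: attacked by Ng5; g8: attacked by Rf8.
Black has no legal moves → checkmate.

yes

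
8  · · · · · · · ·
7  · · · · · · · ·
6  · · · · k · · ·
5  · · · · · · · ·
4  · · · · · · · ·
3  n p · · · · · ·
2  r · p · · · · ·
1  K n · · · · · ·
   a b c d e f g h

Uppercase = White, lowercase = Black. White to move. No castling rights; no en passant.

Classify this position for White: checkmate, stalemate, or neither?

checkmate

White to move; white king on a1.
In check: yes, from the black rook on a2.
King squares — b1: attacked by Pc2; a2: attacked by Pb3; b2: attacked by Ra2.
Legal moves for White: none.
In check with no legal moves → checkmate.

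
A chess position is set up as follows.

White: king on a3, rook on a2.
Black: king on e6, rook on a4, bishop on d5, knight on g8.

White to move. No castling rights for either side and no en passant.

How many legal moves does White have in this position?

2

White to move; king on a3.
In check: yes, from the black rook on a4.
Legal moves: Kxa4, Kb2.
Count: 2.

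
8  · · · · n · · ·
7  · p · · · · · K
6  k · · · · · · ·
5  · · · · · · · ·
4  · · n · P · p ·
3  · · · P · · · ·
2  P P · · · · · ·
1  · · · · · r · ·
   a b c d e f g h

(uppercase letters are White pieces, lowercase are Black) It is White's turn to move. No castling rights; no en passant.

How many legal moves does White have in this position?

White to move; king on h7.
In check: no.
Legal moves: Kh8, Kg8, Kh6, Kg6, dxc4, e5, d4, b3, a3, b4, a4.
Count: 11.

11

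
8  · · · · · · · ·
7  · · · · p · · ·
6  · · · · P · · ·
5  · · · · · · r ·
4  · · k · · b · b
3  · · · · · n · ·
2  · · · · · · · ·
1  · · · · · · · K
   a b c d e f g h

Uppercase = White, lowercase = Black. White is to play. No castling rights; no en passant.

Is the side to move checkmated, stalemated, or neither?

White to move; white king on h1.
In check: no.
King squares — g1: attacked by Nf3; g2: attacked by Rg5; h2: attacked by Nf3.
Legal moves for White: none.
Not in check and no legal moves → stalemate.

stalemate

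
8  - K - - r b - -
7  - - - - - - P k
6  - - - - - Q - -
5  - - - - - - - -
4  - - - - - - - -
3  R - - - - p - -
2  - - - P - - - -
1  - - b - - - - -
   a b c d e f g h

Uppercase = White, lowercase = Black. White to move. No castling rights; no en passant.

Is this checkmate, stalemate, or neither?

neither

White to move; white king on b8.
In check: yes, from the black rook on e8.
King squares — a7: available; b7: available; c7: available; a8: attacked by Re8; c8: attacked by Re8.
Legal moves for White: Kc7, Kb7, Ka7, Qd8.
White is in check but has 4 legal moves → neither.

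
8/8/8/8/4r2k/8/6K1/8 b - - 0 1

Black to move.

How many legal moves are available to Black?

16

Black to move; king on h4.
In check: no.
Legal moves: Kh5, Kg5, Kg4, Re8, Re7, Re6, Re5, Rg4+, Rf4, Rd4, Rc4, Rb4, Ra4, Re3, Re2+, Re1.
Count: 16.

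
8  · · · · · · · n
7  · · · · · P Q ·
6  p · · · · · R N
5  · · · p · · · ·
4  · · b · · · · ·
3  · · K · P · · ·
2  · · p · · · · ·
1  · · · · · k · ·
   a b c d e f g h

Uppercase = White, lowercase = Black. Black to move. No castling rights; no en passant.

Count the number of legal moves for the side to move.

16

Black to move; king on f1.
In check: no.
Legal moves: Nxf7, Nxg6, Bb5, Bd3, Bb3, Be2, Ba2, Kf2, Ke2, Ke1, a5, d4+, c1=Q+, c1=R+, c1=B, c1=N.
Count: 16.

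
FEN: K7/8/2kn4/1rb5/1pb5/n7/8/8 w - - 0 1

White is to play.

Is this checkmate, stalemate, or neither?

stalemate

White to move; white king on a8.
In check: no.
King squares — a7: attacked by Bc5; b7: attacked by Rb5; b8: attacked by Rb5.
Legal moves for White: none.
Not in check and no legal moves → stalemate.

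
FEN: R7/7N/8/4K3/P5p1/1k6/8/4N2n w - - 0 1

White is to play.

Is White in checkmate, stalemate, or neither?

White to move; white king on e5.
In check: no.
Legal moves for White include: Rh8, Rg8, Rf8, Re8, Rd8, Rc8, Rb8+, Ra7, Ra6, Ra5, Nf8, Nf6, Ng5, Kf6, Ke6, Kd6, Kf5, Kd5, ... (list truncated; more exist).
White has legal moves and is not in check → neither.

neither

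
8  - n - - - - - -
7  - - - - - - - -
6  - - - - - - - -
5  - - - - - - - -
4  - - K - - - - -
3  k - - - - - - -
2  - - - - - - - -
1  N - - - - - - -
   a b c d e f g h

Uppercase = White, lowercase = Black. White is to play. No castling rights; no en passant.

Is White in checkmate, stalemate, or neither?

White to move; white king on c4.
In check: no.
Legal moves for White: Kd5, Kc5, Kb5, Kd4, Kd3, Kc3, Nb3, Nc2+.
White has 8 legal moves and is not in check → neither.

neither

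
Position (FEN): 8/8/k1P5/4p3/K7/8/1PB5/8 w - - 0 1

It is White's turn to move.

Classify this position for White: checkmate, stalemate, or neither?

White to move; white king on a4.
In check: no.
Legal moves for White: Kb4, Kb3, Ka3, Bh7, Bg6, Bf5, Be4, Bd3+, Bb3, Bd1, Bb1, c7, b3, b4.
White has 14 legal moves and is not in check → neither.

neither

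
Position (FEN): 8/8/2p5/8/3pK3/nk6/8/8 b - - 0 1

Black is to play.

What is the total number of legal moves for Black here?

Black to move; king on b3.
In check: no.
Legal moves: Kc4, Kb4, Ka4, Kc3, Kc2, Kb2, Ka2, Nb5, Nc4, Nc2, Nb1, c5, d3.
Count: 13.

13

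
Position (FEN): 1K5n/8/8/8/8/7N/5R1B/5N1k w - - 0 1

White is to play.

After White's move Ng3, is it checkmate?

After Ng3: black king on h1; in check: yes, from the white knight on g3.
King squares — g1: attacked by Bh2; g2: attacked by Rf2; h2: attacked by Rf2.
Black has no legal moves → checkmate.

yes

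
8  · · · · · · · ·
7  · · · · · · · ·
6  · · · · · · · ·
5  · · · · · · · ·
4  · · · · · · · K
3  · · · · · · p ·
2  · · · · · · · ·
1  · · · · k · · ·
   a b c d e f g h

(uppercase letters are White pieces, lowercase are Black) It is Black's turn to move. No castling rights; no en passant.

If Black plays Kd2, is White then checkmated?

no

After Kd2: white king on h4; in check: no.
White is not in check, so this cannot be checkmate.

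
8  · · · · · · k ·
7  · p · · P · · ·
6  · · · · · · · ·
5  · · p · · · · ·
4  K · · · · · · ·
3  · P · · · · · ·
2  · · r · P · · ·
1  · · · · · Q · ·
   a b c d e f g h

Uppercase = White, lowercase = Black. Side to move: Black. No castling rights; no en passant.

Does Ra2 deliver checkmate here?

After Ra2: white king on a4; in check: yes, from the black rook on a2.
White has 1 legal reply: Kb5.
In check but a legal move exists → not checkmate.

no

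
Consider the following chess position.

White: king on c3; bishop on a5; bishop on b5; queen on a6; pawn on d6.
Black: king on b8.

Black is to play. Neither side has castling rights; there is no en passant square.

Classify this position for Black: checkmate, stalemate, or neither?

stalemate

Black to move; black king on b8.
In check: no.
King squares — a7: attacked by Qa6; b7: attacked by Qa6; c7: attacked by Ba5; a8: attacked by Qa6; c8: attacked by Qa6.
Legal moves for Black: none.
Not in check and no legal moves → stalemate.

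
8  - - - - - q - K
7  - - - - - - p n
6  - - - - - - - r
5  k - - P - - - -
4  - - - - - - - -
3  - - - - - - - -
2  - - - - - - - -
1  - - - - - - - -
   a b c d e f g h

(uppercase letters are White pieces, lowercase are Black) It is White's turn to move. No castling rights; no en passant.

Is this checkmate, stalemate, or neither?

White to move; white king on h8.
In check: yes, from the black queen on f8.
King squares — g7: attacked by Qf8; h7: attacked by Rh6; g8: attacked by Qf8.
Legal moves for White: none.
In check with no legal moves → checkmate.

checkmate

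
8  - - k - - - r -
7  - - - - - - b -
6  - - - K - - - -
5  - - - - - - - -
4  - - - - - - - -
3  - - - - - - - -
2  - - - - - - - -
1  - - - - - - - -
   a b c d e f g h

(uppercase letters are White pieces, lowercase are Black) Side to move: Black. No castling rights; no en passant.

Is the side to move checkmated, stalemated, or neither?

neither

Black to move; black king on c8.
In check: no.
Legal moves for Black: Rh8, Rf8, Re8, Rd8+, Kd8, Kb8, Kb7, Bh8, Bf8+, Bh6, Bf6, Be5+, Bd4, Bc3, Bb2, Ba1.
Black has 16 legal moves and is not in check → neither.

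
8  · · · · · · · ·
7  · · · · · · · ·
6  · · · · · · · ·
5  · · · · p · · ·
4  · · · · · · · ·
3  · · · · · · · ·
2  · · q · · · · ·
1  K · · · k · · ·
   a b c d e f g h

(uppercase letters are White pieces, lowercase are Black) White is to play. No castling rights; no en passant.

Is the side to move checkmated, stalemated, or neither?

White to move; white king on a1.
In check: no.
King squares — b1: attacked by Qc2; a2: attacked by Qc2; b2: attacked by Qc2.
Legal moves for White: none.
Not in check and no legal moves → stalemate.

stalemate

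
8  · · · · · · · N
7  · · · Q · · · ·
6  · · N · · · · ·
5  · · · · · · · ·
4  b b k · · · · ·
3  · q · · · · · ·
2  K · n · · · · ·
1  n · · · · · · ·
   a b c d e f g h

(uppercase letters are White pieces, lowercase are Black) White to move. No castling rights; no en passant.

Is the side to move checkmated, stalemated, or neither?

White to move; white king on a2.
In check: yes, from the black queen on b3.
King squares — a1: attacked by Nc2; b1: attacked by Qb3; b2: attacked by Qb3; a3: attacked by Nc2; b3: attacked by Na1.
Legal moves for White: none.
In check with no legal moves → checkmate.

checkmate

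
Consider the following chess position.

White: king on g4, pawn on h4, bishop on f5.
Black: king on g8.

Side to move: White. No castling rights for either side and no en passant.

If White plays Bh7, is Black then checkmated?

no

After Bh7: black king on g8; in check: yes, from the white bishop on h7.
Black has 5 legal replies: Kh8, Kf8, Kxh7, Kg7, Kf7.
In check but a legal move exists → not checkmate.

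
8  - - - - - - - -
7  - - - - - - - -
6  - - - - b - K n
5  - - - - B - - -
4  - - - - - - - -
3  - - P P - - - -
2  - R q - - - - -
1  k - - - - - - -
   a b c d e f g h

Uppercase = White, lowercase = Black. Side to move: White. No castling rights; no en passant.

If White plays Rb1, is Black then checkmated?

no

After Rb1: black king on a1; in check: yes, from the white rook on b1.
Black has 3 legal replies: Ka2, Kxb1, Qxb1.
In check but a legal move exists → not checkmate.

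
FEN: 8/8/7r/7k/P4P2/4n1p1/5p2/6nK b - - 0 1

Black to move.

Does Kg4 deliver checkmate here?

After Kg4: white king on h1; in check: yes, from the black rook on h6.
King squares — g1: attacked by Pf2; g2: attacked by Ne3; h2: attacked by Pg3.
White has no legal moves → checkmate.

yes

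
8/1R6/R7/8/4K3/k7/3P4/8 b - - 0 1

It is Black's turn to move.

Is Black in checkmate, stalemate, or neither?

Black to move; black king on a3.
In check: yes, from the white rook on a6.
King squares — a2: attacked by Ra6; b2: attacked by Rb7; b3: attacked by Rb7; a4: attacked by Ra6; b4: attacked by Rb7.
Legal moves for Black: none.
In check with no legal moves → checkmate.

checkmate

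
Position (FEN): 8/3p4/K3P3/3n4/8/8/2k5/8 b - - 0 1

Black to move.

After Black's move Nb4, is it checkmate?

no

After Nb4: white king on a6; in check: yes, from the black knight on b4.
White has 5 legal replies: Kb7, Ka7, Kb6, Kb5, Ka5.
In check but a legal move exists → not checkmate.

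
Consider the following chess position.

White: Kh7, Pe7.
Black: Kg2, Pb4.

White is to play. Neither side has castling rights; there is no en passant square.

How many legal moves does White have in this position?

9

White to move; king on h7.
In check: no.
Legal moves: Kh8, Kg8, Kg7, Kh6, Kg6, e8=Q, e8=R, e8=B, e8=N.
Count: 9.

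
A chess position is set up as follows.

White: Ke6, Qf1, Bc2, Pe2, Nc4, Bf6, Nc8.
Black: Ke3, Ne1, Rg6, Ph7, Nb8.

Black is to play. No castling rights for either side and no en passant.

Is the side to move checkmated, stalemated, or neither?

checkmate

Black to move; black king on e3.
In check: yes, from the white knight on c4.
King squares — d2: attacked by Nc4; e2: attacked by Qf1; f2: attacked by Qf1; d3: attacked by Bc2; f3: attacked by Qf1; d4: attacked by Bf6; e4: attacked by Bc2; f4: attacked by Qf1.
Legal moves for Black: none.
In check with no legal moves → checkmate.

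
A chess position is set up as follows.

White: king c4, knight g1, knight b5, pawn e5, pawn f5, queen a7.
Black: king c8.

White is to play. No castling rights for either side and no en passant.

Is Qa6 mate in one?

After Qa6: black king on c8; in check: yes, from the white queen on a6.
Black has 3 legal replies: Kd8, Kb8, Kd7.
In check but a legal move exists → not checkmate.

no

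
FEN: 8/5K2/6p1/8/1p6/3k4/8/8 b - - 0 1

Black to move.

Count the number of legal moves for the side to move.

Black to move; king on d3.
In check: no.
Legal moves: Ke4, Kd4, Kc4, Ke3, Kc3, Ke2, Kd2, Kc2, g5, b3.
Count: 10.

10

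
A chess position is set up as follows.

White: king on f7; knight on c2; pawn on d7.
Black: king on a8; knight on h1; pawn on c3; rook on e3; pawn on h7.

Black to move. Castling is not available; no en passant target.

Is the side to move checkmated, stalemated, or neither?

neither

Black to move; black king on a8.
In check: no.
Legal moves for Black: Kb8, Kb7, Ka7, Re8, Re7+, Re6, Re5, Re4, Rh3, Rg3, Rf3+, Rd3, Re2, Re1, Ng3, Nf2, h6, h5.
Black has 18 legal moves and is not in check → neither.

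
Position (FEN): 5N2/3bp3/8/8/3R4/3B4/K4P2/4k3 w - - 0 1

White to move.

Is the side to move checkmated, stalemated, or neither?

White to move; white king on a2.
In check: no.
Legal moves for White include: Nh7, Nxd7, Ng6, Ne6, Rxd7, Rd6, Rd5, Rh4, Rg4, Rf4, Re4+, Rc4, Rb4, Ra4, Bh7, Bg6, Ba6, Bf5, ... (list truncated; more exist).
White has legal moves and is not in check → neither.

neither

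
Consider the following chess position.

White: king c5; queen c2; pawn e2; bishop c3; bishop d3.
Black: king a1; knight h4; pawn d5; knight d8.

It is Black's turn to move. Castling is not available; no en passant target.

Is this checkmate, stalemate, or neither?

checkmate

Black to move; black king on a1.
In check: yes, from the white bishop on c3.
King squares — b1: attacked by Qc2; a2: attacked by Qc2; b2: attacked by Qc2.
Legal moves for Black: none.
In check with no legal moves → checkmate.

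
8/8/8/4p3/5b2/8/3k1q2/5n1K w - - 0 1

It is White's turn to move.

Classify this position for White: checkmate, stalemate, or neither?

White to move; white king on h1.
In check: no.
King squares — g1: attacked by Qf2; g2: attacked by Qf2; h2: attacked by Nf1.
Legal moves for White: none.
Not in check and no legal moves → stalemate.

stalemate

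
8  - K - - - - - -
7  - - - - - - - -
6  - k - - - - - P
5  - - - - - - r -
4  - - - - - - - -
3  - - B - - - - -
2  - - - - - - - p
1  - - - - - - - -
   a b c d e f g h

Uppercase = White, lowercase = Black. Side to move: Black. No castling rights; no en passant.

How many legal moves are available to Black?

22

Black to move; king on b6.
In check: no.
Legal moves: Kc6, Ka6, Kc5, Kb5, Rg8#, Rg7, Rg6, Rh5, Rf5, Re5, Rd5, Rc5, Rb5, Ra5, Rg4, Rg3, Rg2, Rg1, h1=Q, h1=R, h1=B, h1=N.
Count: 22.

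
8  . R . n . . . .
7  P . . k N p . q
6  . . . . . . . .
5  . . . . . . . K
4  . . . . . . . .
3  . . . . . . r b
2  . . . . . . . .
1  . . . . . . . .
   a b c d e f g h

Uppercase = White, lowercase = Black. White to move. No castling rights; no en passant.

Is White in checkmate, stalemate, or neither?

White to move; white king on h5.
In check: yes, from the black queen on h7.
King squares — g4: attacked by Rg3; h4: attacked by Qh7; g5: attacked by Rg3; g6: attacked by Rg3; h6: attacked by Qh7.
Legal moves for White: none.
In check with no legal moves → checkmate.

checkmate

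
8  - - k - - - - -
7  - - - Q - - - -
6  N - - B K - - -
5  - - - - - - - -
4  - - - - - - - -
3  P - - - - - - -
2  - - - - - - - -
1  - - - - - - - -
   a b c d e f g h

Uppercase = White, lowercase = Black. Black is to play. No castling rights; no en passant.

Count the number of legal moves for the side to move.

Black to move; king on c8.
In check: yes, from the white queen on d7.
Legal moves: none.
Count: 0.

0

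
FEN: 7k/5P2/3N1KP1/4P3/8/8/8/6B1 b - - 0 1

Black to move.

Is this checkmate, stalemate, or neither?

stalemate

Black to move; black king on h8.
In check: no.
King squares — g7: attacked by Kf6; h7: attacked by Pg6; g8: attacked by Pf7.
Legal moves for Black: none.
Not in check and no legal moves → stalemate.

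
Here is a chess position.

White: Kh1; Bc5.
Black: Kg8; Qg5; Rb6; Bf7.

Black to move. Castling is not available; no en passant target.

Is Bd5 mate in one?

no

After Bd5: white king on h1; in check: yes, from the black bishop on d5.
White has 1 legal reply: Kh2.
In check but a legal move exists → not checkmate.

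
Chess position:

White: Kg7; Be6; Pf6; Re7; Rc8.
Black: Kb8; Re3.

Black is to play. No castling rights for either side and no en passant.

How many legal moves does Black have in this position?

0

Black to move; king on b8.
In check: yes, from the white rook on c8.
Legal moves: none.
Count: 0.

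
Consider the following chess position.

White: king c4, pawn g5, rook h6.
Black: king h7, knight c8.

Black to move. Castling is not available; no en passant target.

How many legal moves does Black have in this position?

Black to move; king on h7.
In check: yes, from the white rook on h6.
Legal moves: Kg8, Kg7.
Count: 2.

2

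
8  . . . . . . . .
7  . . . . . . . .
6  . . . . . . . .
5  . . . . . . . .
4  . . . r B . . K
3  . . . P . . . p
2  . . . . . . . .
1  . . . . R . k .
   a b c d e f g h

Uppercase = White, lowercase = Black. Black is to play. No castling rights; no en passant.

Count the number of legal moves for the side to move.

Black to move; king on g1.
In check: yes, from the white rook on e1.
Legal moves: Kh2, Kf2.
Count: 2.

2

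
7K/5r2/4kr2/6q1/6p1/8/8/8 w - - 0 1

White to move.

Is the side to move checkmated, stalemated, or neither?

stalemate

White to move; white king on h8.
In check: no.
King squares — g7: attacked by Qg5; h7: attacked by Rf7; g8: attacked by Qg5.
Legal moves for White: none.
Not in check and no legal moves → stalemate.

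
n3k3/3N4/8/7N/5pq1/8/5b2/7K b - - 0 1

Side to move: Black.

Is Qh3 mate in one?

yes

After Qh3: white king on h1; in check: yes, from the black queen on h3.
King squares — g1: attacked by Bf2; g2: attacked by Qh3; h2: attacked by Qh3.
White has no legal moves → checkmate.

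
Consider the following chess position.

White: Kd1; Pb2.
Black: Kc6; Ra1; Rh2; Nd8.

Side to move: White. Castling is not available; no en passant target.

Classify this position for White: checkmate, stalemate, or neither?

White to move; white king on d1.
In check: yes, from the black rook on a1.
King squares — c1: attacked by Ra1; e1: attacked by Ra1; c2: attacked by Rh2; d2: attacked by Rh2; e2: attacked by Rh2.
Legal moves for White: none.
In check with no legal moves → checkmate.

checkmate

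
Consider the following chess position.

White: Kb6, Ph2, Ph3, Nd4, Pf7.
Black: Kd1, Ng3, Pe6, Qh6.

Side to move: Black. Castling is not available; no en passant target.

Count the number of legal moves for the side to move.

Black to move; king on d1.
In check: no.
Legal moves: Qh8, Qf8, Qh7, Qg7, Qg6, Qf6, Qh5, Qg5, Qh4, Qf4, Qxh3, Qe3, Qd2, Qc1, Nh5, Nf5, Ne4, Ne2, Nh1, Nf1, Kd2, Ke1, Kc1, e5+.
Count: 24.

24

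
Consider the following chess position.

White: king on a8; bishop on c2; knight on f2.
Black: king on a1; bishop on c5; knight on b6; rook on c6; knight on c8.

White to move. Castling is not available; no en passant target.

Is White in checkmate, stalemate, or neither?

White to move; white king on a8.
In check: yes, from the black knight on b6.
Legal moves for White: Kb8, Kb7.
White is in check but has 2 legal moves → neither.

neither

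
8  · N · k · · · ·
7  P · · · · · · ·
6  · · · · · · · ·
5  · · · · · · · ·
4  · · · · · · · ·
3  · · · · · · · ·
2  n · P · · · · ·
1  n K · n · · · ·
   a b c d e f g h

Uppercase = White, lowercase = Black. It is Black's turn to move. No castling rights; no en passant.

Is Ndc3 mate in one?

After Ndc3: white king on b1; in check: yes, from the black knight on c3.
White has 2 legal replies: Kb2, Kxa1.
In check but a legal move exists → not checkmate.

no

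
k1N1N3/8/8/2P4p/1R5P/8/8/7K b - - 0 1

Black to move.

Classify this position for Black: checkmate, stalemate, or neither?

stalemate

Black to move; black king on a8.
In check: no.
King squares — a7: attacked by Nc8; b7: attacked by Rb4; b8: attacked by Rb4.
Legal moves for Black: none.
Not in check and no legal moves → stalemate.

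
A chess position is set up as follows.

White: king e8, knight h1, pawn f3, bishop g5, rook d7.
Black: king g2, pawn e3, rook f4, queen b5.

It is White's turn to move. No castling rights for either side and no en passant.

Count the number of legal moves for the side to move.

White to move; king on e8.
In check: no.
Legal moves: Kd8, Ke7, Bd8, Be7, Bh6, Bf6, Bh4, Bxf4, Ng3, Nf2.
Count: 10.

10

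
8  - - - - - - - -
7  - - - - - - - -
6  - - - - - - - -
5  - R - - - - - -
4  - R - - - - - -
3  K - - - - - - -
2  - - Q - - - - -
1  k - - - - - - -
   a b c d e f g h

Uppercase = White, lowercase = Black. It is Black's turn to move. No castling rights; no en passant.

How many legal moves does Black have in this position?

0

Black to move; king on a1.
In check: no.
Legal moves: none.
Count: 0.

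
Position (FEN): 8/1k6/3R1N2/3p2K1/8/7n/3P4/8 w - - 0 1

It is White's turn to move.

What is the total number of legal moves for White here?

6

White to move; king on g5.
In check: yes, from the black knight on h3.
Legal moves: Kh6, Kg6, Kh5, Kf5, Kh4, Kg4.
Count: 6.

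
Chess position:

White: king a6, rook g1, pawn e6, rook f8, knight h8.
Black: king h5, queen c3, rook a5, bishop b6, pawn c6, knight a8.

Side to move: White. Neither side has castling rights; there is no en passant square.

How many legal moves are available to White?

White to move; king on a6.
In check: yes, from the black rook on a5.
Legal moves: Kb7.
Count: 1.

1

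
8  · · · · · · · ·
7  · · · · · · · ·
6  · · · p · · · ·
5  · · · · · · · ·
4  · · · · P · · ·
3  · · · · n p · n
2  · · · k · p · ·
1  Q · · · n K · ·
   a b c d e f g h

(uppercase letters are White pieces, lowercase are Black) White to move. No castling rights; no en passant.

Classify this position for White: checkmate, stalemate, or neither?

White to move; white king on f1.
In check: yes, from the black knight on e3.
King squares — e1: attacked by Kd2; g1: attacked by Pf2; e2: attacked by Kd2; f2: attacked by Nh3; g2: attacked by Ne1.
Legal moves for White: none.
In check with no legal moves → checkmate.

checkmate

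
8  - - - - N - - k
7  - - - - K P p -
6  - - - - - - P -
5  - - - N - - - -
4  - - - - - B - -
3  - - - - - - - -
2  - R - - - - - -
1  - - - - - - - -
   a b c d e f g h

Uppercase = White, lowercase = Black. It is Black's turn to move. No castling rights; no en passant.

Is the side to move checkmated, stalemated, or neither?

stalemate

Black to move; black king on h8.
In check: no.
King squares — g7: own pawn; h7: attacked by Pg6; g8: attacked by Pf7.
Legal moves for Black: none.
Not in check and no legal moves → stalemate.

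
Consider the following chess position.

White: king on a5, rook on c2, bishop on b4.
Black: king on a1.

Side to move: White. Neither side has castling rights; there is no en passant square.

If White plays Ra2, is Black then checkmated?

After Ra2: black king on a1; in check: yes, from the white rook on a2.
Black has 2 legal replies: Kxa2, Kb1.
In check but a legal move exists → not checkmate.

no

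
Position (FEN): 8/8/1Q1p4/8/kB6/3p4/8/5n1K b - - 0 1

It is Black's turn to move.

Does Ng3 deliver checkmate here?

After Ng3: white king on h1; in check: yes, from the black knight on g3.
White has 3 legal replies: Kh2, Kg2, Kg1.
In check but a legal move exists → not checkmate.

no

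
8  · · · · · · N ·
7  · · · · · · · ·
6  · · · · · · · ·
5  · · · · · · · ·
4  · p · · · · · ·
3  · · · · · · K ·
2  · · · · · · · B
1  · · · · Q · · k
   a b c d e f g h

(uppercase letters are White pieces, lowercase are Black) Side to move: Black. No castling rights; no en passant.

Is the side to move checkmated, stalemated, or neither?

Black to move; black king on h1.
In check: yes, from the white queen on e1.
King squares — g1: attacked by Qe1; g2: attacked by Kg3; h2: attacked by Kg3.
Legal moves for Black: none.
In check with no legal moves → checkmate.

checkmate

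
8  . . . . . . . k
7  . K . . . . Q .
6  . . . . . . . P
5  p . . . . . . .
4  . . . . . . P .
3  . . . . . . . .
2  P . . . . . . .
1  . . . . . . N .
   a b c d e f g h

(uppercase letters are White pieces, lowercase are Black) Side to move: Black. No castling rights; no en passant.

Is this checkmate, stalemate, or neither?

checkmate

Black to move; black king on h8.
In check: yes, from the white queen on g7.
King squares — g7: attacked by Ph6; h7: attacked by Qg7; g8: attacked by Qg7.
Legal moves for Black: none.
In check with no legal moves → checkmate.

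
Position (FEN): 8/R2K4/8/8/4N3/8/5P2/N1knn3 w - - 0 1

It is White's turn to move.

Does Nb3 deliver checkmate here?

no

After Nb3: black king on c1; in check: yes, from the white knight on b3.
Black has 3 legal replies: Kc2, Kb2, Kb1.
In check but a legal move exists → not checkmate.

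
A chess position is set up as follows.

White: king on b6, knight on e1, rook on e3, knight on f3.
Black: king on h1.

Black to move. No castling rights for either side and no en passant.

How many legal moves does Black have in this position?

0

Black to move; king on h1.
In check: no.
Legal moves: none.
Count: 0.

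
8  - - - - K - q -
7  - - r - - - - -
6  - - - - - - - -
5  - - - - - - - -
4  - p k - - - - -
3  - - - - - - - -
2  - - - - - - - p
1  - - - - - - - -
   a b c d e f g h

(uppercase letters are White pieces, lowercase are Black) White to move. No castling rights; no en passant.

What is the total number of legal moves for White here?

0

White to move; king on e8.
In check: yes, from the black queen on g8.
Legal moves: none.
Count: 0.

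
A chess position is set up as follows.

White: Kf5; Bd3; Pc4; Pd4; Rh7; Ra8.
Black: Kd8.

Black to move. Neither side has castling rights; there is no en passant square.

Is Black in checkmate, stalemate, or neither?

Black to move; black king on d8.
In check: yes, from the white rook on a8.
King squares — c7: attacked by Rh7; d7: attacked by Rh7; e7: attacked by Rh7; c8: attacked by Ra8; e8: attacked by Ra8.
Legal moves for Black: none.
In check with no legal moves → checkmate.

checkmate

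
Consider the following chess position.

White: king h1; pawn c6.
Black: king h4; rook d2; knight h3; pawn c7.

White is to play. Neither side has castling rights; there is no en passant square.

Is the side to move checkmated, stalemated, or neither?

stalemate

White to move; white king on h1.
In check: no.
King squares — g1: attacked by Nh3; g2: attacked by Rd2; h2: attacked by Rd2.
Legal moves for White: none.
Not in check and no legal moves → stalemate.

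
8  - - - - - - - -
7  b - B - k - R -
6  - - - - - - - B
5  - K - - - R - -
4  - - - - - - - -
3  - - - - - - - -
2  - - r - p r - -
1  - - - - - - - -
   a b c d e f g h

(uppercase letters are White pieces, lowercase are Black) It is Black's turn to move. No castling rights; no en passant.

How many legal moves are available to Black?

Black to move; king on e7.
In check: yes, from the white rook on g7.
Legal moves: Ke8, Ke6.
Count: 2.

2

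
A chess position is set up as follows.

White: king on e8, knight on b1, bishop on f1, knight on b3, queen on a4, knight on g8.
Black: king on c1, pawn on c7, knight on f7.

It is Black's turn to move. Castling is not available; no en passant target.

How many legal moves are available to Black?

Black to move; king on c1.
In check: yes, from the white knight on b3.
Legal moves: Kc2, Kb2, Kd1, Kxb1.
Count: 4.

4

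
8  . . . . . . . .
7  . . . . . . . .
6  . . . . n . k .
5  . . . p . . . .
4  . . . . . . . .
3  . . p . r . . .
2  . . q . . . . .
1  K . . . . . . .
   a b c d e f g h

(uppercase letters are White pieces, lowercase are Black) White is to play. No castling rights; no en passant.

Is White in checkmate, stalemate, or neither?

White to move; white king on a1.
In check: no.
King squares — b1: attacked by Qc2; a2: attacked by Qc2; b2: attacked by Qc2.
Legal moves for White: none.
Not in check and no legal moves → stalemate.

stalemate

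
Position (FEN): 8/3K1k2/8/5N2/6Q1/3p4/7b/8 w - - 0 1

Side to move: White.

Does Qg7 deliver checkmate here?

After Qg7: black king on f7; in check: yes, from the white queen on g7.
King squares — e6: attacked by Kd7; f6: attacked by Qg7; g6: attacked by Qg7; e7: attacked by Nf5; g7: attacked by Nf5; e8: attacked by Kd7; f8: attacked by Qg7; g8: attacked by Qg7.
Black has no legal moves → checkmate.

yes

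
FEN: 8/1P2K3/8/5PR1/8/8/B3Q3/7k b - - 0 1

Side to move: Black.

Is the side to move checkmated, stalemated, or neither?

stalemate

Black to move; black king on h1.
In check: no.
King squares — g1: attacked by Rg5; g2: attacked by Qe2; h2: attacked by Qe2.
Legal moves for Black: none.
Not in check and no legal moves → stalemate.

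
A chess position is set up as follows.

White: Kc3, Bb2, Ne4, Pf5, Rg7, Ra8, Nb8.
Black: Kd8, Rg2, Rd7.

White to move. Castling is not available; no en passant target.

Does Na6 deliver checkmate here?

yes

After Na6: black king on d8; in check: yes, from the white rook on a8.
King squares — c7: attacked by Na6; d7: own rook; e7: attacked by Rg7; c8: attacked by Ra8; e8: attacked by Ra8.
Black has no legal moves → checkmate.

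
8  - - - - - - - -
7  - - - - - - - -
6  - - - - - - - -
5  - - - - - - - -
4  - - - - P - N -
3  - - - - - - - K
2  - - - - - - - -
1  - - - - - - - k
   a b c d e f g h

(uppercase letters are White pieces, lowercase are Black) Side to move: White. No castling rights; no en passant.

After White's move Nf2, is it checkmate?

no

After Nf2: black king on h1; in check: yes, from the white knight on f2.
Black has 1 legal reply: Kg1.
In check but a legal move exists → not checkmate.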